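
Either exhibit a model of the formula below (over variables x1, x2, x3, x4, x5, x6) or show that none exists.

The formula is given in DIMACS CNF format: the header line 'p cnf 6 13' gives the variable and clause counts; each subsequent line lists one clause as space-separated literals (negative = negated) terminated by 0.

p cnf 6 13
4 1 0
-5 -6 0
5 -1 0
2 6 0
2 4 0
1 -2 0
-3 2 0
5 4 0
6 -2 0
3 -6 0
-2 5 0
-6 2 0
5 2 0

Suppose x4 = True.
Suppose x5 = False.
The clause (¬x1) is unit, so x1 = False.
The clause (¬x2) is unit, so x2 = False.
That conflicts with the unit clause (x2).
That branch fails; take x5 = True instead.
The clause (¬x6) is unit, so x6 = False.
The clause (x2) is unit, so x2 = True.
That conflicts with the unit clause (¬x2).
Neither x5 = True nor x5 = False works.
That branch fails; take x4 = False instead.
The clause (x1) is unit, so x1 = True.
The clause (x5) is unit, so x5 = True.
The clause (¬x6) is unit, so x6 = False.
The clause (x2) is unit, so x2 = True.
That conflicts with the unit clause (¬x2).
Neither x4 = True nor x4 = False works.

UNSATISFIABLE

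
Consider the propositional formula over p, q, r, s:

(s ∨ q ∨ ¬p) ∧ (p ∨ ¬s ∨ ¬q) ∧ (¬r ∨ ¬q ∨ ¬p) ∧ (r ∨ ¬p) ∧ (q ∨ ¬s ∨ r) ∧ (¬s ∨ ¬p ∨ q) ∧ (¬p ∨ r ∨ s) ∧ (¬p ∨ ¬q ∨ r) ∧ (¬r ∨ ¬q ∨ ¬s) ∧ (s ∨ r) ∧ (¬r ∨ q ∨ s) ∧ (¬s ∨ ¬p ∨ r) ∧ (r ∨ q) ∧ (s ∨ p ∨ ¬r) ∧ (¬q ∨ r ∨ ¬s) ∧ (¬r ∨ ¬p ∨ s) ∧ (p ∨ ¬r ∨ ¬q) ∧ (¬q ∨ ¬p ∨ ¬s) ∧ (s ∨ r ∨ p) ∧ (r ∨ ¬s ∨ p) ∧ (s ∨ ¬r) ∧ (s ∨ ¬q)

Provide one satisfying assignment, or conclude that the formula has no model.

p: False,  q: False,  r: True,  s: True

Branch on r: set r = True.
The clause (s) is unit, so s = True.
The clause (¬q) is unit, so q = False.
The clause (¬p) is unit, so p = False.
All clauses are satisfied.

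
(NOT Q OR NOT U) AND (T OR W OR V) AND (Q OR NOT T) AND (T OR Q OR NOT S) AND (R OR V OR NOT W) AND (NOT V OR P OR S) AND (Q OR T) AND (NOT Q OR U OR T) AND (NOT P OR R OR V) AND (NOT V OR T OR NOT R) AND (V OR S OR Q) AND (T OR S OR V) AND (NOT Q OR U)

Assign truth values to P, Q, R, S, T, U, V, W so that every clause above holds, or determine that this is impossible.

Try Q = false.
The clause (NOT T) is unit, so T = false.
Now (T) is unsatisfied and unit — conflict.
That branch fails; take Q = true instead.
The clause (NOT U) is unit, so U = false.
Now (U) is unsatisfied and unit — conflict.
Either choice for Q ends in contradiction.

UNSATISFIABLE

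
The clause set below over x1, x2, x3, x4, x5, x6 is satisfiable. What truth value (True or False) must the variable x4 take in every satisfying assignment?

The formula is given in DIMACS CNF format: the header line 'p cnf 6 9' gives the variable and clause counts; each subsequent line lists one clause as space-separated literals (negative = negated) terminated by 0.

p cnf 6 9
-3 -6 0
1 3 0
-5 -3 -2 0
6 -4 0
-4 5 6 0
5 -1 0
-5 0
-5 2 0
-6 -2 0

False

Suppose x4 = True.
From the singleton clause (x6), x6 = True.
From the singleton clause (¬x3), x3 = False.
From the singleton clause (x1), x1 = True.
From the singleton clause (x5), x5 = True.
Now (¬x5) is unsatisfied and unit — conflict.
So every satisfying assignment has x4 = False.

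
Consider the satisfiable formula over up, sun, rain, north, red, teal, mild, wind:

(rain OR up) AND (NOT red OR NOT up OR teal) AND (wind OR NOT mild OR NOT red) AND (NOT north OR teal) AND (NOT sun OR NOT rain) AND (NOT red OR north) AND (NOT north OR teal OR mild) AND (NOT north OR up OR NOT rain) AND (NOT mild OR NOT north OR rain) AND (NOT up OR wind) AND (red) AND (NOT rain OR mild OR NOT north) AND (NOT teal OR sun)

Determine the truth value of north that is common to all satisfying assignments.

True

Suppose north = false.
(NOT red) alone gives red = false.
That conflicts with the unit clause (red).
So every satisfying assignment has north = True.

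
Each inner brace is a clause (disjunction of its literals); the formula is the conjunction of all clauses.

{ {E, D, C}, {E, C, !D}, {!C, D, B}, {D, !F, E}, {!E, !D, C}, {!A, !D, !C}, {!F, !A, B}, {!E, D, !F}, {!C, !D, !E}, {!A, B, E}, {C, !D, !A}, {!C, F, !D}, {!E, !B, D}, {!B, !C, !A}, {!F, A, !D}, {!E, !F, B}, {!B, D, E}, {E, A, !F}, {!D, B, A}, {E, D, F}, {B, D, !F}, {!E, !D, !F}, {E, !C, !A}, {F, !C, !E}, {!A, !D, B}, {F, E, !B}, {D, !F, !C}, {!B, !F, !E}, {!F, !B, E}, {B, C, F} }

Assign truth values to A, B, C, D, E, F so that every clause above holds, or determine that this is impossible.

UNSATISFIABLE

Case E = true:
Case D = false:
From the singleton clause (!F), F = false.
From the singleton clause (!B), B = false.
From the singleton clause (!C), C = false.
That conflicts with the unit clause (C).
So D must be the other value — set D = true.
From the singleton clause (C), C = true.
That conflicts with the unit clause (!C).
Both values of D lead to a conflict.
So E must be the other value — set E = false.
Case D = true:
From the singleton clause (C), C = true.
From the singleton clause (!A), A = false.
From the singleton clause (F), F = true.
That conflicts with the unit clause (!F).
So D must be the other value — set D = false.
From the singleton clause (C), C = true.
From the singleton clause (B), B = true.
That conflicts with the unit clause (!B).
Both values of D lead to a conflict.
Both values of E lead to a conflict.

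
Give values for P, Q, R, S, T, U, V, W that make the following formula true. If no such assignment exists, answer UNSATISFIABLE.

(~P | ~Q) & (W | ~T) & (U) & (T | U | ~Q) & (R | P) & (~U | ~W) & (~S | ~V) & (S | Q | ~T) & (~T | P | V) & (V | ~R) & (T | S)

From the singleton clause (U), U = 1.
From the singleton clause (~W), W = 0.
From the singleton clause (~T), T = 0.
From the singleton clause (S), S = 1.
From the singleton clause (~V), V = 0.
From the singleton clause (~R), R = 0.
From the singleton clause (P), P = 1.
From the singleton clause (~Q), Q = 0.
All clauses are satisfied.

P=1; Q=0; R=0; S=1; T=0; U=1; V=0; W=0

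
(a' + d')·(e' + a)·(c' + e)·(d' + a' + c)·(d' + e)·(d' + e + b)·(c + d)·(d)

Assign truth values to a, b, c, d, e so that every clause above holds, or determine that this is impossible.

UNSATISFIABLE

(d) alone gives d = 1.
(a') alone gives a = 0.
(e') alone gives e = 0.
But (e) is also a unit clause — contradiction.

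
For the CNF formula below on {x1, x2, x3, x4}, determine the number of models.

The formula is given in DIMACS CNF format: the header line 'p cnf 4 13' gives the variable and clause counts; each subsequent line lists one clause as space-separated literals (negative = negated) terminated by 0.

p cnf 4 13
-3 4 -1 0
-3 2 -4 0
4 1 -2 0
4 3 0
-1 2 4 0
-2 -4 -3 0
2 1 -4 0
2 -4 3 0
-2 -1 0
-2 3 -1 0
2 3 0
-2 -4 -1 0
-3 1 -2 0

2

There are 2^4 = 16 truth assignments over (x1, x2, x3, x4).
Check each against the 13 clauses (columns in the order x1, x2, x3, x4):
  F F F F  ✗ fails (x4 ∨ x3)
  F F F T  ✗ fails (x2 ∨ x1 ∨ ¬x4)
  F F T F  ✓ satisfies all
  F F T T  ✗ fails (¬x3 ∨ x2 ∨ ¬x4)
  F T F F  ✗ fails (x4 ∨ x1 ∨ ¬x2)
  F T F T  ✓ satisfies all
  F T T F  ✗ fails (x4 ∨ x1 ∨ ¬x2)
  F T T T  ✗ fails (¬x2 ∨ ¬x4 ∨ ¬x3)
  T F F F  ✗ fails (x4 ∨ x3)
  T F F T  ✗ fails (x2 ∨ ¬x4 ∨ x3)
  T F T F  ✗ fails (¬x3 ∨ x4 ∨ ¬x1)
  T F T T  ✗ fails (¬x3 ∨ x2 ∨ ¬x4)
  T T F F  ✗ fails (x4 ∨ x3)
  T T F T  ✗ fails (¬x2 ∨ ¬x1)
  T T T F  ✗ fails (¬x3 ∨ x4 ∨ ¬x1)
  T T T T  ✗ fails (¬x2 ∨ ¬x4 ∨ ¬x3)
2 of the 16 rows are models.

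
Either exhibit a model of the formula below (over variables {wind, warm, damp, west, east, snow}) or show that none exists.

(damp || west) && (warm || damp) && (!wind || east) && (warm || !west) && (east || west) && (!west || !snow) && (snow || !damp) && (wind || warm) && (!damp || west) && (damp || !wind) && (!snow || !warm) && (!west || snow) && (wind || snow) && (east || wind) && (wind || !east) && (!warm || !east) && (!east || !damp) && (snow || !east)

UNSATISFIABLE

Suppose damp = true.
Unit clause (snow) forces snow = true.
Unit clause (!west) forces west = false.
Now (west) is unsatisfied and unit — conflict.
Backtrack on damp: now try damp = false.
Unit clause (west) forces west = true.
Unit clause (warm) forces warm = true.
Unit clause (!snow) forces snow = false.
Now (snow) is unsatisfied and unit — conflict.
Both values of damp lead to a conflict.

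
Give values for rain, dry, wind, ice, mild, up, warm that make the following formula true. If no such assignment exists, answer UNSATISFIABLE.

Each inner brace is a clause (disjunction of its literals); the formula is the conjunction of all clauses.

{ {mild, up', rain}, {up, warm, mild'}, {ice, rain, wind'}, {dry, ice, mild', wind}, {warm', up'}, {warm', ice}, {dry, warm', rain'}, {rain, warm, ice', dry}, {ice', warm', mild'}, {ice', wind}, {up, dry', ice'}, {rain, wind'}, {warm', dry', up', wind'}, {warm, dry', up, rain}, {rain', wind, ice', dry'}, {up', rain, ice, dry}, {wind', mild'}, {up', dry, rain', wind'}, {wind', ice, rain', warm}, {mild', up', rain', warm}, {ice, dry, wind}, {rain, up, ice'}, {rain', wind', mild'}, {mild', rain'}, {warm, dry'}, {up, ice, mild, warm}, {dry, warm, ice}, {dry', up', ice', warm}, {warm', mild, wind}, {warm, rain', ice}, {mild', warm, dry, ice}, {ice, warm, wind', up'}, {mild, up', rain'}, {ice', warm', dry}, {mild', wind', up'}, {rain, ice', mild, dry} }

Case warm = 0:
The clause (dry') is unit, so dry = 0.
The clause (ice) is unit, so ice = 1.
The clause (rain) is unit, so rain = 1.
The clause (wind) is unit, so wind = 1.
The clause (mild') is unit, so mild = 0.
The clause (up') is unit, so up = 0.
This assignment satisfies each clause.

rain: 1,  dry: 0,  wind: 1,  ice: 1,  mild: 0,  up: 0,  warm: 0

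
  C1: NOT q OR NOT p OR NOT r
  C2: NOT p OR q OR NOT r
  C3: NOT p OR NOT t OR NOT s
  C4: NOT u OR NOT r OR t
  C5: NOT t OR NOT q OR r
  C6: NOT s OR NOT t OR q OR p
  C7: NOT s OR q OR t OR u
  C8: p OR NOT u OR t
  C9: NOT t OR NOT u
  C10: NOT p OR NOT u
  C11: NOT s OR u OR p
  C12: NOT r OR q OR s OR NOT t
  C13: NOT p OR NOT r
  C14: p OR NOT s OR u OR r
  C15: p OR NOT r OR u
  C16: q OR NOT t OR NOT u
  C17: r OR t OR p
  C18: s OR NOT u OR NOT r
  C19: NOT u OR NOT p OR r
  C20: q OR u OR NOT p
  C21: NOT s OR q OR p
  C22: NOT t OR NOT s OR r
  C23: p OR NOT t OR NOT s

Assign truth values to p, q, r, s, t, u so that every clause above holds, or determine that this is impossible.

p: true, q: true, r: false, s: false, t: false, u: false

Try t = false.
Try u = false.
Try s = false.
Try p = true.
From the singleton clause (NOT r), r = false.
From the singleton clause (q), q = true.
Every clause now holds.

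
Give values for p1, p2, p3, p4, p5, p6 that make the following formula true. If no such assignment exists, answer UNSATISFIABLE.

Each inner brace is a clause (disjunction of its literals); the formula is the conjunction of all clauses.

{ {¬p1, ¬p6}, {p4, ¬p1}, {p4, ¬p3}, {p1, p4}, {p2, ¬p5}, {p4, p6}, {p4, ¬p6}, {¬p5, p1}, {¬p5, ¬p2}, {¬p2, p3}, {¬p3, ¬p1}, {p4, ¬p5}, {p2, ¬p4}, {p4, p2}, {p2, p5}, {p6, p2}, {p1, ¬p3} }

Branch on p1: set p1 = False.
(p4) alone gives p4 = True.
(¬p5) alone gives p5 = False.
(p2) alone gives p2 = True.
(p3) alone gives p3 = True.
Now (¬p3) is unsatisfied and unit — conflict.
Undo p1 and try p1 = True.
(¬p6) alone gives p6 = False.
(p4) alone gives p4 = True.
(¬p3) alone gives p3 = False.
(¬p2) alone gives p2 = False.
Now (p2) is unsatisfied and unit — conflict.
Either choice for p1 ends in contradiction.

UNSATISFIABLE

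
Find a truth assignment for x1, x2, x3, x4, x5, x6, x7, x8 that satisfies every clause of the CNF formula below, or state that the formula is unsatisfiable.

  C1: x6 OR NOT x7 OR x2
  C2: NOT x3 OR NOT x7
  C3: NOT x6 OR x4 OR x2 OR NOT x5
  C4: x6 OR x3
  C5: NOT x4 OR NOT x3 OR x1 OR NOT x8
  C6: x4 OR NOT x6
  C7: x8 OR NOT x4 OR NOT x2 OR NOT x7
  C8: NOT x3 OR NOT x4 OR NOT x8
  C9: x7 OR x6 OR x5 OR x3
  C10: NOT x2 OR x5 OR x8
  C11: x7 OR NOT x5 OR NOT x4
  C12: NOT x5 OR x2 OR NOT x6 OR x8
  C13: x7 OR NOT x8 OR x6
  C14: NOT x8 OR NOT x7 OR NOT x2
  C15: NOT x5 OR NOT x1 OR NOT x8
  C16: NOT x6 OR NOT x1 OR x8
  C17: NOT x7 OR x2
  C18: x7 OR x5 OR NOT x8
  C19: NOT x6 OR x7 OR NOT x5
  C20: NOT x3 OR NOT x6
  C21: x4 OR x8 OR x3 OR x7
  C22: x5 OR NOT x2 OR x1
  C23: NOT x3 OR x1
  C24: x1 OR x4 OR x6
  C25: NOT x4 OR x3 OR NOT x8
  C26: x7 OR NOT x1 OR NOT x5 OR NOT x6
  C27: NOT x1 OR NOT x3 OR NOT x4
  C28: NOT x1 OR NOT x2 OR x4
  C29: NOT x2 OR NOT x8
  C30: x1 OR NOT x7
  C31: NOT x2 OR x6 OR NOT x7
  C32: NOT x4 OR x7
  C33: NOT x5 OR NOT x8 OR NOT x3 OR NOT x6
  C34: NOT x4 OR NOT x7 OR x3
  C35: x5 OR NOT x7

Branch on x3: set x3 = true.
The clause (NOT x7) is unit, so x7 = false.
The clause (NOT x6) is unit, so x6 = false.
The clause (NOT x8) is unit, so x8 = false.
The clause (x1) is unit, so x1 = true.
The clause (NOT x4) is unit, so x4 = false.
The clause (NOT x2) is unit, so x2 = false.
All clauses hold; x5 can take either value.

x1: true,  x2: false,  x3: true,  x4: false,  x5: false,  x6: false,  x7: false,  x8: false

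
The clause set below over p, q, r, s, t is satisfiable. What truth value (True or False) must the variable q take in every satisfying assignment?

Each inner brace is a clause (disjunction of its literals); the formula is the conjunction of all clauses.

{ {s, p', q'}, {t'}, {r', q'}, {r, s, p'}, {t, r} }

False

Suppose q = 1.
Unit clause (t') forces t = 0.
Unit clause (r') forces r = 0.
That conflicts with the unit clause (r).
So every satisfying assignment has q = False.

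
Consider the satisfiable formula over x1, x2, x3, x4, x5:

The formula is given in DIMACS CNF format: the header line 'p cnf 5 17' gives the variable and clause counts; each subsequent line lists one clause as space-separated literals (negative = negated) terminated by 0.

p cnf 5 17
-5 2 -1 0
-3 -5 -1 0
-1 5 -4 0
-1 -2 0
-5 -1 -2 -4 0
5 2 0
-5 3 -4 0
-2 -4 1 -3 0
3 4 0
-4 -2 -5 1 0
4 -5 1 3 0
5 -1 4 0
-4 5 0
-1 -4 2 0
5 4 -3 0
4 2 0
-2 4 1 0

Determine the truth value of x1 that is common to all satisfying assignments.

False

Suppose x1 = True.
(¬x2) alone gives x2 = False.
(¬x5) alone gives x5 = False.
Now (x5) is unsatisfied and unit — conflict.
So every satisfying assignment has x1 = False.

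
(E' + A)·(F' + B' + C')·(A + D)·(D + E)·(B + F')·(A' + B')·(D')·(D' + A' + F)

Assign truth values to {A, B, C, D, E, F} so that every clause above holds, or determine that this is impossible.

A: 1,  B: 0,  C: 0,  D: 0,  E: 1,  F: 0

From the singleton clause (D'), D = 0.
From the singleton clause (A), A = 1.
From the singleton clause (E), E = 1.
From the singleton clause (B'), B = 0.
From the singleton clause (F'), F = 0.
Every clause is now satisfied; C is unconstrained.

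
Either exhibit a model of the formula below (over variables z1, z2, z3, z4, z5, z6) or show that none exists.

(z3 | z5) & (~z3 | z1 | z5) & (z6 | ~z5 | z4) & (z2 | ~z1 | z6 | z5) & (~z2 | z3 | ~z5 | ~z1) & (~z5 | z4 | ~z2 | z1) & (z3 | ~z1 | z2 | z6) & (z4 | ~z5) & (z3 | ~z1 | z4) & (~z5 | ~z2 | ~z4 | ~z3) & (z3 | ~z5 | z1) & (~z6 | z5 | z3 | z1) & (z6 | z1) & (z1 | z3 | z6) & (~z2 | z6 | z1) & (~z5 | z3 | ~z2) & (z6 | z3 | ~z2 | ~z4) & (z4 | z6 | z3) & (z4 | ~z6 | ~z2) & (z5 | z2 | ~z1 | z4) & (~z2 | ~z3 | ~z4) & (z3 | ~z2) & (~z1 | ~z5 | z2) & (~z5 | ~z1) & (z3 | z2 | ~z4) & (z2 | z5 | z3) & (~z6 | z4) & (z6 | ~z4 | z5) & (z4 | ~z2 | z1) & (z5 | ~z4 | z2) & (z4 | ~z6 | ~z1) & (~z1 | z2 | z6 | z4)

z1: 1,  z2: 1,  z3: 1,  z4: 0,  z5: 0,  z6: 0

Try z3 = 1.
Try z1 = 1.
Unit clause (~z5) forces z5 = 0.
Try z2 = 1.
Unit clause (~z4) forces z4 = 0.
Unit clause (~z6) forces z6 = 0.
All clauses are satisfied.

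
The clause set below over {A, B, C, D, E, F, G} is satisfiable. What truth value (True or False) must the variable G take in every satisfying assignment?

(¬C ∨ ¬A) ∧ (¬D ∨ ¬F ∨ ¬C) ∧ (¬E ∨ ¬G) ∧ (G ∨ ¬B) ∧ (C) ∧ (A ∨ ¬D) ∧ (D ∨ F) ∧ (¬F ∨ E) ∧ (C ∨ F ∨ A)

False

Suppose G = True.
The clause (¬E) is unit, so E = False.
The clause (C) is unit, so C = True.
The clause (¬A) is unit, so A = False.
The clause (¬D) is unit, so D = False.
The clause (F) is unit, so F = True.
But (¬F) is also a unit clause — contradiction.
So every satisfying assignment has G = False.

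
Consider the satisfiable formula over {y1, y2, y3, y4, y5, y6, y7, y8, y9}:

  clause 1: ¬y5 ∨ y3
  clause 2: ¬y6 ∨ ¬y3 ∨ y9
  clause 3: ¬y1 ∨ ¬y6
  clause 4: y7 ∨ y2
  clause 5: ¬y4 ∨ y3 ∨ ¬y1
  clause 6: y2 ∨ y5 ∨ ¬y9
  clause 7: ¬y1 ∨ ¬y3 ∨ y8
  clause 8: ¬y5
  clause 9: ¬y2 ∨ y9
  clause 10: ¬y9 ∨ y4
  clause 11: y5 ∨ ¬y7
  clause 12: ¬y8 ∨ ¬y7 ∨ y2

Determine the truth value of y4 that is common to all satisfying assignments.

Suppose y4 = False.
Unit clause (¬y5) forces y5 = False.
Unit clause (¬y9) forces y9 = False.
Unit clause (¬y2) forces y2 = False.
Unit clause (y7) forces y7 = True.
But (¬y7) is also a unit clause — contradiction.
So every satisfying assignment has y4 = True.

True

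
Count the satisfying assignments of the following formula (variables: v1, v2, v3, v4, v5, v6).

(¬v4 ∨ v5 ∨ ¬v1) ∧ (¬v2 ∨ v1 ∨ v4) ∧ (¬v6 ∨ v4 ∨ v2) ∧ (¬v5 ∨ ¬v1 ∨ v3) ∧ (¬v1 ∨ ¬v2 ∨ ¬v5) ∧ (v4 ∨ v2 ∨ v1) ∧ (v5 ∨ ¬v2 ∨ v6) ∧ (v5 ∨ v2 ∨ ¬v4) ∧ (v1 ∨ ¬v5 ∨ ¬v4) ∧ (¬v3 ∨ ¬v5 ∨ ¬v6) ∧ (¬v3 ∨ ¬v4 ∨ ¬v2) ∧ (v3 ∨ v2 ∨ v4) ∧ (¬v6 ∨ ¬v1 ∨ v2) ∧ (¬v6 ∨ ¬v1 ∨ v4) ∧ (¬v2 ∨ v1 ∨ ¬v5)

4

There are 2^6 = 64 truth assignments over (v1, v2, v3, v4, v5, v6).
Split on v5. With v5 = True, the clauses containing v5 are satisfied and ¬v5 drops from the rest; 2 of the 2^5 = 32 assignments to the other variables satisfy what remains.
With v5 = False, by the same count on the reduced clause set, 2 assignments work.
Total: 2 + 2 = 4.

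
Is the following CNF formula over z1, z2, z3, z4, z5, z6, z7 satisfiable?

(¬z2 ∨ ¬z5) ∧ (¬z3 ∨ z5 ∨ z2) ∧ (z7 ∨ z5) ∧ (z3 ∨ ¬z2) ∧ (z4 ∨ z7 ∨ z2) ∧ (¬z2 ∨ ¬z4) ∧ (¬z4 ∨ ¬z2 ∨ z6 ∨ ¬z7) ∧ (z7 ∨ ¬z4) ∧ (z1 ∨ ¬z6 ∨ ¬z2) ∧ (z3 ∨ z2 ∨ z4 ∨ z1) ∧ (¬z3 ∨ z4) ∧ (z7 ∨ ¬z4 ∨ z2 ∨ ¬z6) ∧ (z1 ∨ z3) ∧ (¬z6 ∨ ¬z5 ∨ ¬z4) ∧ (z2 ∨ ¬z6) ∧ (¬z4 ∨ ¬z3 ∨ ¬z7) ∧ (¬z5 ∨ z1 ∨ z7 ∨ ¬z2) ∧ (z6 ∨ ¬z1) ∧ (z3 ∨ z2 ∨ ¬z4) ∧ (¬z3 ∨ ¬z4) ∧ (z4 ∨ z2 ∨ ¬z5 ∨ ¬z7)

Unsatisfiable

Try z2 = False.
The clause (¬z6) is unit, so z6 = False.
The clause (¬z1) is unit, so z1 = False.
The clause (z3) is unit, so z3 = True.
The clause (z5) is unit, so z5 = True.
The clause (z4) is unit, so z4 = True.
But (¬z4) is also a unit clause — contradiction.
Backtrack on z2: now try z2 = True.
The clause (¬z5) is unit, so z5 = False.
The clause (z7) is unit, so z7 = True.
The clause (z3) is unit, so z3 = True.
The clause (¬z4) is unit, so z4 = False.
But (z4) is also a unit clause — contradiction.
Either choice for z2 ends in contradiction.
No assignment satisfies every clause.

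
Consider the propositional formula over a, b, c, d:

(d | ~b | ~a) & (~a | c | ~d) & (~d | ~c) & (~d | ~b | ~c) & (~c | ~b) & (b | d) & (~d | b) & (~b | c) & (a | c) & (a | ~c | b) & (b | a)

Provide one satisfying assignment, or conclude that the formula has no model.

Branch on d: set d = 0.
The clause (b) is unit, so b = 1.
The clause (~a) is unit, so a = 0.
The clause (~c) is unit, so c = 0.
Now (c) is unsatisfied and unit — conflict.
Backtrack on d: now try d = 1.
The clause (~c) is unit, so c = 0.
The clause (~a) is unit, so a = 0.
Now (a) is unsatisfied and unit — conflict.
Either choice for d ends in contradiction.

UNSATISFIABLE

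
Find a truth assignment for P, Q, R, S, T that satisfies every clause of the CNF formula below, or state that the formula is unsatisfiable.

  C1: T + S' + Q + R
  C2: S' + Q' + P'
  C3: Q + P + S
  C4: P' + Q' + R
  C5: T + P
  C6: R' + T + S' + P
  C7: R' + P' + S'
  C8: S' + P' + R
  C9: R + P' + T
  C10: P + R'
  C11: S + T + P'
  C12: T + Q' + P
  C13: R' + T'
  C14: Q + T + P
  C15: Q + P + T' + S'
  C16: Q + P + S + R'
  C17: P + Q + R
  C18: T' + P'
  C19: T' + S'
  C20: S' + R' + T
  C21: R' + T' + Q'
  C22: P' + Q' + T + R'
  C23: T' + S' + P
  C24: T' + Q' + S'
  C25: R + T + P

P=0; Q=1; R=0; S=0; T=1

Try T = 1.
Unit clause (R') forces R = 0.
Unit clause (P') forces P = 0.
Unit clause (Q) forces Q = 1.
Unit clause (S') forces S = 0.
All clauses are satisfied.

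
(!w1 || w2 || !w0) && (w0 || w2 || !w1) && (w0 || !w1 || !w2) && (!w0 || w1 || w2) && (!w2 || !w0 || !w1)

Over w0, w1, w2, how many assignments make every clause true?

There are 2^3 = 8 truth assignments over (w0, w1, w2).
Split on w1. With w1 = true, the clauses containing w1 are satisfied and !w1 drops from the rest; 0 of the 2^2 = 4 assignments to the other variables satisfy what remains.
With w1 = false, by the same count on the reduced clause set, 3 assignments work.
(One model: w0=F, w1=F, w2=F.)
Total: 0 + 3 = 3.

3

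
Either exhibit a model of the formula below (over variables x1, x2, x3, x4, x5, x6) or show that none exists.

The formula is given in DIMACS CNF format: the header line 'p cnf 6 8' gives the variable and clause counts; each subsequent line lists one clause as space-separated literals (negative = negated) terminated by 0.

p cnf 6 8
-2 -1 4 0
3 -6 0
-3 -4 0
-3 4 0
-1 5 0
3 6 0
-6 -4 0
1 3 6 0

UNSATISFIABLE

Try x3 = True.
(¬x4) alone gives x4 = False.
Now (x4) is unsatisfied and unit — conflict.
So x3 must be the other value — set x3 = False.
(¬x6) alone gives x6 = False.
Now (x6) is unsatisfied and unit — conflict.
Both values of x3 lead to a conflict.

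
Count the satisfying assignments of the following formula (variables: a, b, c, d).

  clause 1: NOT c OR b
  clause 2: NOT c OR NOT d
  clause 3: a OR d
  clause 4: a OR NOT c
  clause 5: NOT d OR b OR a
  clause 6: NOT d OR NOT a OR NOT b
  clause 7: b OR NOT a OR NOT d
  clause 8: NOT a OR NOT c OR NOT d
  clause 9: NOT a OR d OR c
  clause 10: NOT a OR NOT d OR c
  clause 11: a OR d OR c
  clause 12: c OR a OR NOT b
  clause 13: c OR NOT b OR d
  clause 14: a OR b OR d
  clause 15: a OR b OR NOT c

1

There are 2^4 = 16 truth assignments over (a, b, c, d).
Check each against the 15 clauses (columns in the order a, b, c, d):
  F F F F  ✗ fails (a OR d)
  F F F T  ✗ fails (NOT d OR b OR a)
  F F T F  ✗ fails (NOT c OR b)
  F F T T  ✗ fails (NOT c OR b)
  F T F F  ✗ fails (a OR d)
  F T F T  ✗ fails (c OR a OR NOT b)
  F T T F  ✗ fails (a OR d)
  F T T T  ✗ fails (NOT c OR NOT d)
  T F F F  ✗ fails (NOT a OR d OR c)
  T F F T  ✗ fails (b OR NOT a OR NOT d)
  T F T F  ✗ fails (NOT c OR b)
  T F T T  ✗ fails (NOT c OR b)
  T T F F  ✗ fails (NOT a OR d OR c)
  T T F T  ✗ fails (NOT d OR NOT a OR NOT b)
  T T T F  ✓ satisfies all
  T T T T  ✗ fails (NOT c OR NOT d)
1 of the 16 rows is a model.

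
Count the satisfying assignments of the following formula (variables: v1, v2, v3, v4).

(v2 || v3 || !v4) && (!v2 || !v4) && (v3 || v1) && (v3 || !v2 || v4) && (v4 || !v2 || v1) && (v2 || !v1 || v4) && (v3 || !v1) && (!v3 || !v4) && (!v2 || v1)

There are 2^4 = 16 truth assignments over (v1, v2, v3, v4).
Split on v4. With v4 = true, the clauses containing v4 are satisfied and !v4 drops from the rest; 0 of the 2^3 = 8 assignments to the other variables satisfy what remains.
With v4 = false, by the same count on the reduced clause set, 2 assignments work.
(One model: v1=F, v2=F, v3=T, v4=F.)
Total: 0 + 2 = 2.

2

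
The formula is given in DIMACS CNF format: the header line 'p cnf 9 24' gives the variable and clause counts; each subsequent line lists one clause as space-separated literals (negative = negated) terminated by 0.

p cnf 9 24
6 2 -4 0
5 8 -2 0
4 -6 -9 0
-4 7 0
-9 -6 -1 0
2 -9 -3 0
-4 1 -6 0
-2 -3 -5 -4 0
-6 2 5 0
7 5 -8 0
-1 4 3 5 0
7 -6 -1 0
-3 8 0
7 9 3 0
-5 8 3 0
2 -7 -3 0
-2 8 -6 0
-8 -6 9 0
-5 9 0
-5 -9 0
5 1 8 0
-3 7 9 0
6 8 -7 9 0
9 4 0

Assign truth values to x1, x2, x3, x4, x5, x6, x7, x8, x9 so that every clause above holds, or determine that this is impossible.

Case x4 = True:
From the singleton clause (x7), x7 = True.
Case x6 = False:
From the singleton clause (x2), x2 = True.
Case x5 = False:
From the singleton clause (x8), x8 = True.
Every clause is now satisfied; x1, x3, x9 are unconstrained.

x1: True; x2: True; x3: True; x4: True; x5: False; x6: False; x7: True; x8: True; x9: True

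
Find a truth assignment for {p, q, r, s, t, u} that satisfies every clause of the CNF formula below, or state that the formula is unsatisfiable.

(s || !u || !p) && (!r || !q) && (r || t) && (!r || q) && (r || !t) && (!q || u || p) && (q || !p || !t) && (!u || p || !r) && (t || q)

UNSATISFIABLE

Try r = false.
The clause (t) is unit, so t = true.
But (!t) is also a unit clause — contradiction.
Backtrack on r: now try r = true.
The clause (!q) is unit, so q = false.
But (q) is also a unit clause — contradiction.
Both values of r lead to a conflict.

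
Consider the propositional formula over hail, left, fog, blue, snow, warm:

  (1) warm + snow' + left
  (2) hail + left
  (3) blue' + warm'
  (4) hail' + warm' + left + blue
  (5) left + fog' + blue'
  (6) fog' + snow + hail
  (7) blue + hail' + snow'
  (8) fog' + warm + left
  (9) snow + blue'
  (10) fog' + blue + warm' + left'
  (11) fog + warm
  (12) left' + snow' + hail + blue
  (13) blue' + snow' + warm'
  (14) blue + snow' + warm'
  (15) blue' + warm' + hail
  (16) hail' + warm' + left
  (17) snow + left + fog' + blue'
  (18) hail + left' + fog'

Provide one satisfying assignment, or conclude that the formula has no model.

Suppose hail = 1.
Suppose blue = 0.
From the singleton clause (snow'), snow = 0.
Suppose warm = 1.
From the singleton clause (left), left = 1.
From the singleton clause (fog'), fog = 0.
Every clause now holds.

hail=1, left=1, fog=0, blue=0, snow=0, warm=1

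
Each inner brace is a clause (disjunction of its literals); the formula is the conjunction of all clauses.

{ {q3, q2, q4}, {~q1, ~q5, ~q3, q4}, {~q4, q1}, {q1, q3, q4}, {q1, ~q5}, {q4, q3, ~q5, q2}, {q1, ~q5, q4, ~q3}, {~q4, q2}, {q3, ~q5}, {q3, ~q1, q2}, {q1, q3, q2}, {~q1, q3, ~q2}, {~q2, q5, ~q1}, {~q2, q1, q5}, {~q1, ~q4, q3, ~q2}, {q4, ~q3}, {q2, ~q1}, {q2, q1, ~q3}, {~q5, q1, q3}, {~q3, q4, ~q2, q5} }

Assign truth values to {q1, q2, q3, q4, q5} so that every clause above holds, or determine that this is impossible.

q1=1; q2=1; q3=1; q4=1; q5=1

Try q4 = 1.
(q1) alone gives q1 = 1.
(q2) alone gives q2 = 1.
(q3) alone gives q3 = 1.
(q5) alone gives q5 = 1.
Every clause now holds.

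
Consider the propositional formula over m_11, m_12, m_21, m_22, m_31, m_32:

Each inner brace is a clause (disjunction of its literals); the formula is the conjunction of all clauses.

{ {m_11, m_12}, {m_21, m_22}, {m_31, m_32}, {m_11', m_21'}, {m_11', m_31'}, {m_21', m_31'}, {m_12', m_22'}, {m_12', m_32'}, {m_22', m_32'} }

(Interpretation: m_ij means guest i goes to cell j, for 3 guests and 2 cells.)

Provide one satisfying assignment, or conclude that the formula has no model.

Try m_11 = 1.
(m_21') alone gives m_21 = 0.
(m_22) alone gives m_22 = 1.
(m_31') alone gives m_31 = 0.
(m_32) alone gives m_32 = 1.
That conflicts with the unit clause (m_32').
That branch fails; take m_11 = 0 instead.
(m_12) alone gives m_12 = 1.
(m_22') alone gives m_22 = 0.
(m_21) alone gives m_21 = 1.
(m_31') alone gives m_31 = 0.
(m_32) alone gives m_32 = 1.
That conflicts with the unit clause (m_32').
Neither m_11 = 1 nor m_11 = 0 works.

UNSATISFIABLE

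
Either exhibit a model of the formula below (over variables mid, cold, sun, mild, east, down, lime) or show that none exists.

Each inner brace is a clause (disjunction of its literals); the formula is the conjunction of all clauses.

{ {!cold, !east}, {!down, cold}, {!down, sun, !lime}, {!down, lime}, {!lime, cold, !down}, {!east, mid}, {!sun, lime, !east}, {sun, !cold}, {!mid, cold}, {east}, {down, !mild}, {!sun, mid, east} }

(east) alone gives east = true.
(!cold) alone gives cold = false.
(!down) alone gives down = false.
(mid) alone gives mid = true.
Now (!mid) is unsatisfied and unit — conflict.

UNSATISFIABLE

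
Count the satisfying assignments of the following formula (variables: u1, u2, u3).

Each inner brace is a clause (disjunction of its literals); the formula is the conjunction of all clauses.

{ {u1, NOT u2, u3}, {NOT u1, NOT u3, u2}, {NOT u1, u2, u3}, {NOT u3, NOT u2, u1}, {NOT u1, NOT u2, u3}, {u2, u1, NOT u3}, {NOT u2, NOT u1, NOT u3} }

1

There are 2^3 = 8 truth assignments over (u1, u2, u3).
Check each against the 7 clauses (columns in the order u1, u2, u3):
  F F F  ✓ satisfies all
  F F T  ✗ fails (u2 OR u1 OR NOT u3)
  F T F  ✗ fails (u1 OR NOT u2 OR u3)
  F T T  ✗ fails (NOT u3 OR NOT u2 OR u1)
  T F F  ✗ fails (NOT u1 OR u2 OR u3)
  T F T  ✗ fails (NOT u1 OR NOT u3 OR u2)
  T T F  ✗ fails (NOT u1 OR NOT u2 OR u3)
  T T T  ✗ fails (NOT u2 OR NOT u1 OR NOT u3)
1 of the 8 rows is a model.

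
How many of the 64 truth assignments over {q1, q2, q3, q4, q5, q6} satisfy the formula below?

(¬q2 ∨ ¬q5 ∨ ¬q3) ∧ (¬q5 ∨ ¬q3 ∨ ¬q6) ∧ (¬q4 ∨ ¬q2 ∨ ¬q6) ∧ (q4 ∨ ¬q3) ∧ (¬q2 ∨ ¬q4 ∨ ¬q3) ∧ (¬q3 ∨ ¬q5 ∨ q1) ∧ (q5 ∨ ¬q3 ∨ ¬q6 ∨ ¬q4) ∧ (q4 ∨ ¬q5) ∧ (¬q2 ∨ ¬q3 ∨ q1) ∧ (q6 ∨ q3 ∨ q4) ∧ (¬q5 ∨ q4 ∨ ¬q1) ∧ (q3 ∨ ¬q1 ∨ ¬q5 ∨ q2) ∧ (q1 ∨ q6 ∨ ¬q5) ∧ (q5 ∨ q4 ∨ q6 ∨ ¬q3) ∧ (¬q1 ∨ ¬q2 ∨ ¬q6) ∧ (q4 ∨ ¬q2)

There are 2^6 = 64 truth assignments over (q1, q2, q3, q4, q5, q6).
Split on q4. With q4 = True, the clauses containing q4 are satisfied and ¬q4 drops from the rest; 11 of the 2^5 = 32 assignments to the other variables satisfy what remains.
With q4 = False, by the same count on the reduced clause set, 2 assignments work.
(One model: q1=F, q2=F, q3=F, q4=F, q5=F, q6=T.)
Total: 11 + 2 = 13.

13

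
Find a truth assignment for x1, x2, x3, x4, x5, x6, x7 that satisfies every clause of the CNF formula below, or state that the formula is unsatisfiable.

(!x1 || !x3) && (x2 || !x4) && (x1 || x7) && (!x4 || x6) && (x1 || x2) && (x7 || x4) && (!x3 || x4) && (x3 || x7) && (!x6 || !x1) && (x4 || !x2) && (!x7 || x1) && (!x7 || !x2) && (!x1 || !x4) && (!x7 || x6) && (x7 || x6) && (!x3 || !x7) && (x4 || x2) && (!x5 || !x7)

Try x1 = false.
The clause (x7) is unit, so x7 = true.
That conflicts with the unit clause (!x7).
That branch fails; take x1 = true instead.
The clause (!x3) is unit, so x3 = false.
The clause (x7) is unit, so x7 = true.
The clause (!x6) is unit, so x6 = false.
That conflicts with the unit clause (x6).
Both values of x1 lead to a conflict.

UNSATISFIABLE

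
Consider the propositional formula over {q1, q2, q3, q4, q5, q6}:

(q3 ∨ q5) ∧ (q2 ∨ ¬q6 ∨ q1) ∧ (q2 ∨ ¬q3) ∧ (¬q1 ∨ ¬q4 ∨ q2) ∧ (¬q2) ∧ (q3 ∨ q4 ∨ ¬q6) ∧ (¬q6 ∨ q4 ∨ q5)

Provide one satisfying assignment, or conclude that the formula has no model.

Unit clause (¬q2) forces q2 = False.
Unit clause (¬q3) forces q3 = False.
Unit clause (q5) forces q5 = True.
Case q6 = False:
Case q1 = True:
Unit clause (¬q4) forces q4 = False.
Every clause now holds.

q1 ↦ True; q2 ↦ False; q3 ↦ False; q4 ↦ False; q5 ↦ True; q6 ↦ False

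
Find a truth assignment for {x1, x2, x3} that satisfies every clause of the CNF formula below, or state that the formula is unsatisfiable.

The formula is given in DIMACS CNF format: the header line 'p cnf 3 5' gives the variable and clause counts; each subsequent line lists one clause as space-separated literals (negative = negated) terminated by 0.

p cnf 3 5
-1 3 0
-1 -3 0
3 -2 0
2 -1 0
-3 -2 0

Try x1 = False.
Try x3 = False.
The clause (¬x2) is unit, so x2 = False.
This assignment satisfies each clause.

x1 ↦ False; x2 ↦ False; x3 ↦ False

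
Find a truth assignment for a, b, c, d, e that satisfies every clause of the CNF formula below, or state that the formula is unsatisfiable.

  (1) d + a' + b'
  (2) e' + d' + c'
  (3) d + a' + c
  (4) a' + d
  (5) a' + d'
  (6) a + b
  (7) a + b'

UNSATISFIABLE

Case a = 0:
Unit clause (b) forces b = 1.
That conflicts with the unit clause (b').
So a must be the other value — set a = 1.
Unit clause (d) forces d = 1.
That conflicts with the unit clause (d').
Neither a = 1 nor a = 0 works.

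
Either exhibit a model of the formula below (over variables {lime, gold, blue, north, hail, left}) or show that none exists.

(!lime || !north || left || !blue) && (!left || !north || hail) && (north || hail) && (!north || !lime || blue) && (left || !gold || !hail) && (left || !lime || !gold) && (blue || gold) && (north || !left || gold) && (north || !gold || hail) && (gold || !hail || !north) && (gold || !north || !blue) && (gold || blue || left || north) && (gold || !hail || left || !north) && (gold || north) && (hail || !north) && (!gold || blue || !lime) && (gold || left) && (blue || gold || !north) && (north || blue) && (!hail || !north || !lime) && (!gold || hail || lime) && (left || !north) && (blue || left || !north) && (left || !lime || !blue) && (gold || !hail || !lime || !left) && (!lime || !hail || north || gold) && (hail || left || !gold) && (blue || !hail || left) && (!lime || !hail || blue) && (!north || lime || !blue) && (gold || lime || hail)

lime=false,  gold=true,  blue=true,  north=false,  hail=true,  left=true

Suppose north = false.
The clause (hail) is unit, so hail = true.
The clause (gold) is unit, so gold = true.
The clause (left) is unit, so left = true.
The clause (blue) is unit, so blue = true.
Every clause is now satisfied; lime is unconstrained.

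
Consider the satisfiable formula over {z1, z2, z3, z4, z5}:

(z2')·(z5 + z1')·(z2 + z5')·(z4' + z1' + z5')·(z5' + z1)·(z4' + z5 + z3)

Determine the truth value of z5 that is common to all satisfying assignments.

False

Suppose z5 = 1.
(z2') alone gives z2 = 0.
Now (z2) is unsatisfied and unit — conflict.
So every satisfying assignment has z5 = False.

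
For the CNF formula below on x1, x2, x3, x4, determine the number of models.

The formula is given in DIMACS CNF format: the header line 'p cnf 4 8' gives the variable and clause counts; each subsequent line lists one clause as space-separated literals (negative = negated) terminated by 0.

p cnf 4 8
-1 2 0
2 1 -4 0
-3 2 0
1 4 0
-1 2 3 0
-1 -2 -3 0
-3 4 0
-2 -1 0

There are 2^4 = 16 truth assignments over (x1, x2, x3, x4).
Split on x4. With x4 = True, the clauses containing x4 are satisfied and ¬x4 drops from the rest; 2 of the 2^3 = 8 assignments to the other variables satisfy what remains.
With x4 = False, by the same count on the reduced clause set, 0 assignments work.
Total: 2 + 0 = 2.

2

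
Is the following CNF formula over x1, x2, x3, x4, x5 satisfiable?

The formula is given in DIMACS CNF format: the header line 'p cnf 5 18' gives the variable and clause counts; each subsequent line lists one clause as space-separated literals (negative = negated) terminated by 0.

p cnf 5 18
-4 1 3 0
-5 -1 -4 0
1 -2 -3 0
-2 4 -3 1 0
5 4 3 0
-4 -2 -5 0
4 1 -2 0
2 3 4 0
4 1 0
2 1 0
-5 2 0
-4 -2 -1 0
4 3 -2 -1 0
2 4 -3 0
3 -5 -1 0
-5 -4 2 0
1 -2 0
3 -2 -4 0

Suppose x4 = True.
Suppose x1 = True.
From the singleton clause (¬x5), x5 = False.
From the singleton clause (¬x2), x2 = False.
Every clause is now satisfied; x3 is unconstrained.
A satisfying assignment: x1=True; x2=False; x3=False; x4=True; x5=False.

Yes, satisfiable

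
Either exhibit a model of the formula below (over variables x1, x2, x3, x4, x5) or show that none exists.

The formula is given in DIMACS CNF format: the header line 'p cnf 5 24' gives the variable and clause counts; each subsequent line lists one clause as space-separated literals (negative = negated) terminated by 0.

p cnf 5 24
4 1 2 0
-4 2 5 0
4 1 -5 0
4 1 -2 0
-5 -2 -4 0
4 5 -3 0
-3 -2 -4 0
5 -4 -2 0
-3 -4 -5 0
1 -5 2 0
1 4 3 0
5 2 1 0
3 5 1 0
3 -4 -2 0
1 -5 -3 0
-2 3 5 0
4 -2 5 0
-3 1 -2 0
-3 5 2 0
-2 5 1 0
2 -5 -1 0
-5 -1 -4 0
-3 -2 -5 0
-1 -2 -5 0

x1: True,  x2: False,  x3: False,  x4: False,  x5: False

Branch on x4: set x4 = False.
Branch on x1: set x1 = True.
Branch on x5: set x5 = False.
(¬x3) alone gives x3 = False.
(¬x2) alone gives x2 = False.
All clauses are satisfied.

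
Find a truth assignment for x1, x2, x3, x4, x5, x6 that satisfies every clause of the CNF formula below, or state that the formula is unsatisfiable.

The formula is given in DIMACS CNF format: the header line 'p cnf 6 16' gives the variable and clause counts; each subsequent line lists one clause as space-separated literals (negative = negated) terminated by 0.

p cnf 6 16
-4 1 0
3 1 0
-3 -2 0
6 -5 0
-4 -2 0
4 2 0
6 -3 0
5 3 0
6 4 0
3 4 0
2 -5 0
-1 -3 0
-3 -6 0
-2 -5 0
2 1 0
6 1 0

Suppose x4 = False.
From the singleton clause (x2), x2 = True.
From the singleton clause (¬x3), x3 = False.
Now (x3) is unsatisfied and unit — conflict.
Undo x4 and try x4 = True.
From the singleton clause (x1), x1 = True.
From the singleton clause (¬x2), x2 = False.
From the singleton clause (¬x5), x5 = False.
From the singleton clause (x3), x3 = True.
Now (¬x3) is unsatisfied and unit — conflict.
Either choice for x4 ends in contradiction.

UNSATISFIABLE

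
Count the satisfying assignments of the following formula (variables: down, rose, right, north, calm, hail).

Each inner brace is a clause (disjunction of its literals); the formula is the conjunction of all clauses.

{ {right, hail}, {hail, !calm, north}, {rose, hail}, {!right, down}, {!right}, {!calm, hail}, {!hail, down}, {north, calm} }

There are 2^6 = 64 truth assignments over (down, rose, right, north, calm, hail).
Split on north. With north = true, the clauses containing north are satisfied and !north drops from the rest; 4 of the 2^5 = 32 assignments to the other variables satisfy what remains.
With north = false, by the same count on the reduced clause set, 2 assignments work.
(One model: down=T, rose=F, right=F, north=F, calm=T, hail=T.)
Total: 4 + 2 = 6.

6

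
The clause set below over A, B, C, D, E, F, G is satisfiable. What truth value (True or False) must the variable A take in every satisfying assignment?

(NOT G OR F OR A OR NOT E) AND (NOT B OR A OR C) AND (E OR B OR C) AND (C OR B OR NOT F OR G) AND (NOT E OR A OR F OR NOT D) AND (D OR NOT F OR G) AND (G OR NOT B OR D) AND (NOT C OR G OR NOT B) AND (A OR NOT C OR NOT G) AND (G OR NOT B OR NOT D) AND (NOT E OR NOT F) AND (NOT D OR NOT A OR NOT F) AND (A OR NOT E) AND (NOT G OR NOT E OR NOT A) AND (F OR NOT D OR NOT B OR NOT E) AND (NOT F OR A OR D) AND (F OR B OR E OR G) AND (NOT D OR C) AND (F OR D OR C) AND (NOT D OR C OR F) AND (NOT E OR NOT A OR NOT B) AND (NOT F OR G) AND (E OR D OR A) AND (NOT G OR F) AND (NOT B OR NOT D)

Suppose A = false.
From the singleton clause (NOT E), E = false.
From the singleton clause (D), D = true.
From the singleton clause (C), C = true.
From the singleton clause (NOT G), G = false.
From the singleton clause (NOT B), B = false.
From the singleton clause (F), F = true.
Now (NOT F) is unsatisfied and unit — conflict.
So every satisfying assignment has A = True.

True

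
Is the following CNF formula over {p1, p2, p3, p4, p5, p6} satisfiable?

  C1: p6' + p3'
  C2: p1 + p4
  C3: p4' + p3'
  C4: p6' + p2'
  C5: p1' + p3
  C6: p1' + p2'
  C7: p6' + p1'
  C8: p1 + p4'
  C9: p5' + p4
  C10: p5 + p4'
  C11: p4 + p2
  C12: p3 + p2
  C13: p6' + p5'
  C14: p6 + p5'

Suppose p6 = 0.
Unit clause (p5') forces p5 = 0.
Unit clause (p4') forces p4 = 0.
Unit clause (p1) forces p1 = 1.
Unit clause (p3) forces p3 = 1.
Unit clause (p2') forces p2 = 0.
But (p2) is also a unit clause — contradiction.
That branch fails; take p6 = 1 instead.
Unit clause (p3') forces p3 = 0.
Unit clause (p2') forces p2 = 0.
But (p2) is also a unit clause — contradiction.
Neither p6 = 1 nor p6 = 0 works.
No assignment satisfies every clause.

No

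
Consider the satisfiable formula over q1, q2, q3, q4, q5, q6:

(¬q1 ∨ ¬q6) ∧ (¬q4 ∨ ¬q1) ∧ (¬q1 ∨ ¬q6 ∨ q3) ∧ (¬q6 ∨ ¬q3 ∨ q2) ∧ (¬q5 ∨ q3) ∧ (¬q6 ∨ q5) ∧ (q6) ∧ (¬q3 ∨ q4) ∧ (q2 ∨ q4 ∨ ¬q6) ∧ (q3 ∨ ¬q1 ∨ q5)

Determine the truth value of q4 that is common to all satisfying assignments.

True

Suppose q4 = False.
(q6) alone gives q6 = True.
(¬q1) alone gives q1 = False.
(q5) alone gives q5 = True.
(q3) alone gives q3 = True.
Now (¬q3) is unsatisfied and unit — conflict.
So every satisfying assignment has q4 = True.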